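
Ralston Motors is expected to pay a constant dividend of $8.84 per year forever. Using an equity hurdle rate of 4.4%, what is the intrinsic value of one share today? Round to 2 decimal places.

$200.91

Zero-growth DDM (perpetuity): P₀ = D/r = 8.84 / 0.044 = 200.9091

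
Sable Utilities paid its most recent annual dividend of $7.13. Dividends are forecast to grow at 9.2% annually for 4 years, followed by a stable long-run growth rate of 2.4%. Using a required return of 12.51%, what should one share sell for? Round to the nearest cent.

$90.57

Two-stage DDM. Project D₁…D_4 at 0.092, terminal growth 0.024, discount at r = 0.1251.
D_1 = 7.7860
D_2 = 8.5023
D_3 = 9.2845
D_4 = 10.1386
Terminal value at t=4: TV = D_5/(r−g) = 10.3820/(0.1251−0.024) = 102.6902
P₀ = 7.7860/(1+0.1251)^1 + 8.5023/(1+0.1251)^2 + 9.2845/(1+0.1251)^3 + 10.1386/(1+0.1251)^4 + 102.6902/(1+0.1251)^4 = 90.5694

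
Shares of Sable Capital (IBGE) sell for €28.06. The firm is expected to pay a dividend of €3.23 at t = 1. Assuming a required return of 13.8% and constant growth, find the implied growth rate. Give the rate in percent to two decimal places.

From P₀ = D₁/(r − g), the implied growth is g = r − D₁/P₀.
g = 0.138 − 3.23/28.06 = 0.138 − 0.11511 = 0.02289

2.29%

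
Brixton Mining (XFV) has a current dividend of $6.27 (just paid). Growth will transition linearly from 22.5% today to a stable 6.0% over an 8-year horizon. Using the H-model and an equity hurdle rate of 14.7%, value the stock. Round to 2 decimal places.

$123.96

H-model: P₀ = D₀[(1+g_L) + H(g_S−g_L)]/(r−g_L), with H = 8/2 = 4.
P₀ = 6.27 × [(1+0.06) + 4×(0.225−0.06)] / (0.147−0.06)
   = 6.27 × 1.7200 / 0.087 = 123.9586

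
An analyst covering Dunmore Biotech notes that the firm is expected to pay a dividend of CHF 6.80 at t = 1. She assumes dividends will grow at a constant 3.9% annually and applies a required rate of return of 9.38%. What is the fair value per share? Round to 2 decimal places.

CHF 124.09

Gordon growth model: P₀ = D₁/(r − g), with D₁ = 6.80 given directly.
P₀ = 6.8000 / (0.0938 − 0.039) = 6.8000 / 0.0548 = 124.0876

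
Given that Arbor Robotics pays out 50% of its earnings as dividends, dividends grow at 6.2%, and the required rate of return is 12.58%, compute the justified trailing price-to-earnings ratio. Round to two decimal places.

Justified trailing P/E = b(1+g)/(r−g) = 0.50×(1+0.062)/(0.1258−0.062) = 8.3229

8.32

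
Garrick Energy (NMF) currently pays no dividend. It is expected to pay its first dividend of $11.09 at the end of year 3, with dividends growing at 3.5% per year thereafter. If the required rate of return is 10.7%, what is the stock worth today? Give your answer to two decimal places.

Deferred-dividend DDM. At t=2 the remaining stream is a growing perpetuity with first payment D_3 = 11.09.
V_2 = D_3/(r−g) = 11.09/(0.107−0.035) = 154.0278
P₀ = V_2/(1+r)^2 = 154.0278/(1+0.107)^2 = 125.6909

$125.69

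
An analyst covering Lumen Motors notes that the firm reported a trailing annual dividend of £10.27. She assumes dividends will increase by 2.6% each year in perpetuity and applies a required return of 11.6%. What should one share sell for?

£117.08

Gordon growth model: P₀ = D₁/(r − g). D₁ = 10.27 × (1 + 0.026) = 10.5370.
P₀ = 10.5370 / (0.116 − 0.026) = 10.5370 / 0.09 = 117.0780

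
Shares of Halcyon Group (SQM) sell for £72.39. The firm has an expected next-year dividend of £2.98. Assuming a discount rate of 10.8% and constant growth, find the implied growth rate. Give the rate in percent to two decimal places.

6.68%

From P₀ = D₁/(r − g), the implied growth is g = r − D₁/P₀.
g = 0.108 − 2.98/72.39 = 0.108 − 0.04117 = 0.06683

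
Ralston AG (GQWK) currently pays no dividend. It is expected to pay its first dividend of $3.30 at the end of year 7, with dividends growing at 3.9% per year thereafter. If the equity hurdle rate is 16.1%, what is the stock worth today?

Deferred-dividend DDM. At t=6 the remaining stream is a growing perpetuity with first payment D_7 = 3.30.
V_6 = D_7/(r−g) = 3.30/(0.161−0.039) = 27.0492
P₀ = V_6/(1+r)^6 = 27.0492/(1+0.161)^6 = 11.0449

$11.04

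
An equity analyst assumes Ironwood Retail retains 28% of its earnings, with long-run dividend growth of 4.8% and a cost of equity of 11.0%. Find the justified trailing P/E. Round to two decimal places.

12.17

Payout ratio b = 1 − 0.28 = 0.72.
Justified trailing P/E = b(1+g)/(r−g) = 0.72×(1+0.048)/(0.11−0.048) = 12.1703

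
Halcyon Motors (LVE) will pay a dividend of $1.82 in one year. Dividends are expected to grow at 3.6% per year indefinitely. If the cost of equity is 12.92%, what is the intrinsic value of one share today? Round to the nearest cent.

$19.53

Gordon growth model: P₀ = D₁/(r − g), with D₁ = 1.82 given directly.
P₀ = 1.8200 / (0.1292 − 0.036) = 1.8200 / 0.0932 = 19.5279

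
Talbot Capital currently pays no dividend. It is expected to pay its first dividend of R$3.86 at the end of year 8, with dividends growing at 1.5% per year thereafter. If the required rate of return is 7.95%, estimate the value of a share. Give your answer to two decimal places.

Deferred-dividend DDM. At t=7 the remaining stream is a growing perpetuity with first payment D_8 = 3.86.
V_7 = D_8/(r−g) = 3.86/(0.0795−0.015) = 59.8450
P₀ = V_7/(1+r)^7 = 59.8450/(1+0.0795)^7 = 35.0323

R$35.03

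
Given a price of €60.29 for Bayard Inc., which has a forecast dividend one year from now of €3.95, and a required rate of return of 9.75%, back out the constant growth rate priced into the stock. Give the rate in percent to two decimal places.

3.20%

From P₀ = D₁/(r − g), the implied growth is g = r − D₁/P₀.
g = 0.0975 − 3.95/60.29 = 0.0975 − 0.06552 = 0.03198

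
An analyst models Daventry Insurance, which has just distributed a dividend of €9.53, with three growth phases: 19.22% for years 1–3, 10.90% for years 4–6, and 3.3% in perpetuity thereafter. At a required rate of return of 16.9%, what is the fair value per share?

Three-stage DDM. Project D₁…D_6; terminal Gordon value at t=6 with g = 0.033; discount at r = 0.169.
D_1 = 11.3617
D_2 = 13.5454
D_3 = 16.1488
D_4 = 17.9090
D_5 = 19.8611
D_6 = 22.0260
TV_6 = 22.7528/(0.169−0.033) = 167.3001
P₀ = Σ Dₜ/(1+r)ᵗ + TV_6/(1+r)^6 = 122.6137

€122.61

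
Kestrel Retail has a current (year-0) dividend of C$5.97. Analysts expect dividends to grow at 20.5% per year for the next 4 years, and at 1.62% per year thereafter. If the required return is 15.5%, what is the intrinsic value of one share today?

Two-stage DDM. Project D₁…D_4 at 0.205, terminal growth 0.0162, discount at r = 0.155.
D_1 = 7.1939
D_2 = 8.6686
D_3 = 10.4457
D_4 = 12.5870
Terminal value at t=4: TV = D_5/(r−g) = 12.7909/(0.155−0.0162) = 92.1536
P₀ = 7.1939/(1+0.155)^1 + 8.6686/(1+0.155)^2 + 10.4457/(1+0.155)^3 + 12.5870/(1+0.155)^4 + 92.1536/(1+0.155)^4 = 78.3614

C$78.36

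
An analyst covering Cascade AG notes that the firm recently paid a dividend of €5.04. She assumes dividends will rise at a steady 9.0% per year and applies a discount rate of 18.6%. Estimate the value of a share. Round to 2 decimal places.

Gordon growth model: P₀ = D₁/(r − g). D₁ = 5.04 × (1 + 0.09) = 5.4936.
P₀ = 5.4936 / (0.186 − 0.09) = 5.4936 / 0.096 = 57.2250

€57.22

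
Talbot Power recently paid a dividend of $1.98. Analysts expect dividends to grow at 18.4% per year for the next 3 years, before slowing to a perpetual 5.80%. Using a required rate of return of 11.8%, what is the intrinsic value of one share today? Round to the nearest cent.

Two-stage DDM. Project D₁…D_3 at 0.184, terminal growth 0.058, discount at r = 0.118.
D_1 = 2.3443
D_2 = 2.7757
D_3 = 3.2864
Terminal value at t=3: TV = D_4/(r−g) = 3.4770/(0.118−0.058) = 57.9502
P₀ = 2.3443/(1+0.118)^1 + 2.7757/(1+0.118)^2 + 3.2864/(1+0.118)^3 + 57.9502/(1+0.118)^3 = 48.1389

$48.14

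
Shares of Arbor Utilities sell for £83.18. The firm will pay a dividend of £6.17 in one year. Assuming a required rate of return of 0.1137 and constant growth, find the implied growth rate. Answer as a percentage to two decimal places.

3.95%

From P₀ = D₁/(r − g), the implied growth is g = r − D₁/P₀.
g = 0.1137 − 6.17/83.18 = 0.1137 − 0.07418 = 0.03952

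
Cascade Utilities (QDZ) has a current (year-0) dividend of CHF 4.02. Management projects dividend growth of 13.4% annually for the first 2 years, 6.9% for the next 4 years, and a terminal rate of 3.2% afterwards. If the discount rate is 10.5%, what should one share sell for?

CHF 76.39

Three-stage DDM. Project D₁…D_6; terminal Gordon value at t=6 with g = 0.032; discount at r = 0.105.
D_1 = 4.5587
D_2 = 5.1695
D_3 = 5.5262
D_4 = 5.9076
D_5 = 6.3152
D_6 = 6.7509
TV_6 = 6.9669/(0.105−0.032) = 95.4377
P₀ = Σ Dₜ/(1+r)ᵗ + TV_6/(1+r)^6 = 76.3852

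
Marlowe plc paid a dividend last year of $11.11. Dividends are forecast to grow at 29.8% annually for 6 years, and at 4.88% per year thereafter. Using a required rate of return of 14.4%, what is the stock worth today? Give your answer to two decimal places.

$367.28

Two-stage DDM. Project D₁…D_6 at 0.298, terminal growth 0.0488, discount at r = 0.144.
D_1 = 14.4208
D_2 = 18.7182
D_3 = 24.2962
D_4 = 31.5365
D_5 = 40.9343
D_6 = 53.1327
Terminal value at t=6: TV = D_7/(r−g) = 55.7256/(0.144−0.0488) = 585.3531
P₀ = 14.4208/(1+0.144)^1 + 18.7182/(1+0.144)^2 + 24.2962/(1+0.144)^3 + 31.5365/(1+0.144)^4 + 40.9343/(1+0.144)^5 + 53.1327/(1+0.144)^6 + 585.3531/(1+0.144)^6 = 367.2753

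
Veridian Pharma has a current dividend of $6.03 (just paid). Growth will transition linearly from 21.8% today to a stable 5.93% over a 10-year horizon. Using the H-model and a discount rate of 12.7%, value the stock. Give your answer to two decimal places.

$165.03

H-model: P₀ = D₀[(1+g_L) + H(g_S−g_L)]/(r−g_L), with H = 10/2 = 5.
P₀ = 6.03 × [(1+0.0593) + 5×(0.218−0.0593)] / (0.127−0.0593)
   = 6.03 × 1.8528 / 0.0677 = 165.0278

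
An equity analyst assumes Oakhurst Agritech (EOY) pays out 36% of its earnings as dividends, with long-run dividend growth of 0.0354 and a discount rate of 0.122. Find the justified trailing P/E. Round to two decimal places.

4.30

Justified trailing P/E = b(1+g)/(r−g) = 0.36×(1+0.0354)/(0.122−0.0354) = 4.3042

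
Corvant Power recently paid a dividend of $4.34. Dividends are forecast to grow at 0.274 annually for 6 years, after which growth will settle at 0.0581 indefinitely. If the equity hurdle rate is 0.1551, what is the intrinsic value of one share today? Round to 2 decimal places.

Two-stage DDM. Project D₁…D_6 at 0.274, terminal growth 0.0581, discount at r = 0.1551.
D_1 = 5.5292
D_2 = 7.0441
D_3 = 8.9742
D_4 = 11.4332
D_5 = 14.5659
D_6 = 18.5569
Terminal value at t=6: TV = D_7/(r−g) = 19.6351/(0.1551−0.0581) = 202.4237
P₀ = 5.5292/(1+0.1551)^1 + 7.0441/(1+0.1551)^2 + 8.9742/(1+0.1551)^3 + 11.4332/(1+0.1551)^4 + 14.5659/(1+0.1551)^5 + 18.5569/(1+0.1551)^6 + 202.4237/(1+0.1551)^6 = 122.4276

$122.43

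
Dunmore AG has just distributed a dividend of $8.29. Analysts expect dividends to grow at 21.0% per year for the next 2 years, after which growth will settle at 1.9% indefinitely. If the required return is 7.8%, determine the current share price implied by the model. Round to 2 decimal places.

$200.14

Two-stage DDM. Project D₁…D_2 at 0.21, terminal growth 0.019, discount at r = 0.078.
D_1 = 10.0309
D_2 = 12.1374
Terminal value at t=2: TV = D_3/(r−g) = 12.3680/(0.078−0.019) = 209.6271
P₀ = 10.0309/(1+0.078)^1 + 12.1374/(1+0.078)^2 + 209.6271/(1+0.078)^2 = 200.1386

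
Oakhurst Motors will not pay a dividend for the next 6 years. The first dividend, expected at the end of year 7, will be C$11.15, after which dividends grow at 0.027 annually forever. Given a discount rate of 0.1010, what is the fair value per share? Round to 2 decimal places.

C$84.59

Deferred-dividend DDM. At t=6 the remaining stream is a growing perpetuity with first payment D_7 = 11.15.
V_6 = D_7/(r−g) = 11.15/(0.101−0.027) = 150.6757
P₀ = V_6/(1+r)^6 = 150.6757/(1+0.101)^6 = 84.5900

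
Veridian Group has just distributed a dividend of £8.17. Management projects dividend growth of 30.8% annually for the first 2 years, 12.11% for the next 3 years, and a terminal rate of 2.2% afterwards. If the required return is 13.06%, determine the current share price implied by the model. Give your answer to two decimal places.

Three-stage DDM. Project D₁…D_5; terminal Gordon value at t=5 with g = 0.022; discount at r = 0.1306.
D_1 = 10.6864
D_2 = 13.9778
D_3 = 15.6705
D_4 = 17.5682
D_5 = 19.6957
TV_5 = 20.1290/(0.1306−0.022) = 185.3496
P₀ = Σ Dₜ/(1+r)ᵗ + TV_5/(1+r)^5 = 152.9775

£152.98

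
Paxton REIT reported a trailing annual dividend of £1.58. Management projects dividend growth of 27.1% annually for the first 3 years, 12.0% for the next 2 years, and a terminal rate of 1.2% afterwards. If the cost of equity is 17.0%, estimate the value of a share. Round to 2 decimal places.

£21.29

Three-stage DDM. Project D₁…D_5; terminal Gordon value at t=5 with g = 0.012; discount at r = 0.17.
D_1 = 2.0082
D_2 = 2.5524
D_3 = 3.2441
D_4 = 3.6334
D_5 = 4.0694
TV_5 = 4.1182/(0.17−0.012) = 26.0647
P₀ = Σ Dₜ/(1+r)ᵗ + TV_5/(1+r)^5 = 21.2899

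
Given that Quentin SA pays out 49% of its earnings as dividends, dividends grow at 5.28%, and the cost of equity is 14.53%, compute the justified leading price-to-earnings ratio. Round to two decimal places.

Justified leading P/E = b/(r−g) = 0.49/(0.1453−0.0528) = 5.2973

5.30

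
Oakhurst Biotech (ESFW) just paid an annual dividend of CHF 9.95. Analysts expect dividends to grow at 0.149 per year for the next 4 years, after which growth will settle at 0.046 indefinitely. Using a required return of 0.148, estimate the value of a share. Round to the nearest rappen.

Two-stage DDM. Project D₁…D_4 at 0.149, terminal growth 0.046, discount at r = 0.148.
D_1 = 11.4325
D_2 = 13.1360
D_3 = 15.0933
D_4 = 17.3422
Terminal value at t=4: TV = D_5/(r−g) = 18.1399/(0.148−0.046) = 177.8422
P₀ = 11.4325/(1+0.148)^1 + 13.1360/(1+0.148)^2 + 15.0933/(1+0.148)^3 + 17.3422/(1+0.148)^4 + 177.8422/(1+0.148)^4 = 142.2790

CHF 142.28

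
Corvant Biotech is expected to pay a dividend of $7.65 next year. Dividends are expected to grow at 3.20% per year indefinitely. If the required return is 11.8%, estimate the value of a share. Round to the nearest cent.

Gordon growth model: P₀ = D₁/(r − g), with D₁ = 7.65 given directly.
P₀ = 7.6500 / (0.118 − 0.032) = 7.6500 / 0.086 = 88.9535

$88.95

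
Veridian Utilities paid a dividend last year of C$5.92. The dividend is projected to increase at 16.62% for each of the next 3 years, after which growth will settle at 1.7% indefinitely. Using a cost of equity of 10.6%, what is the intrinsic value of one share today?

Two-stage DDM. Project D₁…D_3 at 0.1662, terminal growth 0.017, discount at r = 0.106.
D_1 = 6.9039
D_2 = 8.0513
D_3 = 9.3895
Terminal value at t=3: TV = D_4/(r−g) = 9.5491/(0.106−0.017) = 107.2931
P₀ = 6.9039/(1+0.106)^1 + 8.0513/(1+0.106)^2 + 9.3895/(1+0.106)^3 + 107.2931/(1+0.106)^3 = 99.0705

C$99.07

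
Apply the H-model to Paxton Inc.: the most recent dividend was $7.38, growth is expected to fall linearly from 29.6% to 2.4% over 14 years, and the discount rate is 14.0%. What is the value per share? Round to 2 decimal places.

$186.28

H-model: P₀ = D₀[(1+g_L) + H(g_S−g_L)]/(r−g_L), with H = 14/2 = 7.
P₀ = 7.38 × [(1+0.024) + 7×(0.296−0.024)] / (0.14−0.024)
   = 7.38 × 2.9280 / 0.116 = 186.2814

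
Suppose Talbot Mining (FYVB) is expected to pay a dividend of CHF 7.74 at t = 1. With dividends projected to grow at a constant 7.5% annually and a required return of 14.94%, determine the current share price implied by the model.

CHF 104.03

Gordon growth model: P₀ = D₁/(r − g), with D₁ = 7.74 given directly.
P₀ = 7.7400 / (0.1494 − 0.075) = 7.7400 / 0.0744 = 104.0323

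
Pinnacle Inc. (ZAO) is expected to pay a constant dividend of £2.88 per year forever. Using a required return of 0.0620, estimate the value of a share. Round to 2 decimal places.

£46.45

Zero-growth DDM (perpetuity): P₀ = D/r = 2.88 / 0.062 = 46.4516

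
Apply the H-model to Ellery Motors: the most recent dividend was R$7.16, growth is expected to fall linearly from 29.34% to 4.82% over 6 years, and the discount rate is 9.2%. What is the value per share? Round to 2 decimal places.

H-model: P₀ = D₀[(1+g_L) + H(g_S−g_L)]/(r−g_L), with H = 6/2 = 3.
P₀ = 7.16 × [(1+0.0482) + 3×(0.2934−0.0482)] / (0.092−0.0482)
   = 7.16 × 1.7838 / 0.0438 = 291.5984

R$291.60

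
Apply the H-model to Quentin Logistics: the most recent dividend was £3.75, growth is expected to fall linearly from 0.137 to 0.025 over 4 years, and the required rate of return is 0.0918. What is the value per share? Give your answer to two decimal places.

£70.12

H-model: P₀ = D₀[(1+g_L) + H(g_S−g_L)]/(r−g_L), with H = 4/2 = 2.
P₀ = 3.75 × [(1+0.025) + 2×(0.137−0.025)] / (0.0918−0.025)
   = 3.75 × 1.2490 / 0.0668 = 70.1160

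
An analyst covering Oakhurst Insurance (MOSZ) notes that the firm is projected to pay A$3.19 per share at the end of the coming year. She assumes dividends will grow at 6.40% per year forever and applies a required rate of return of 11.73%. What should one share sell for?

Gordon growth model: P₀ = D₁/(r − g), with D₁ = 3.19 given directly.
P₀ = 3.1900 / (0.1173 − 0.064) = 3.1900 / 0.0533 = 59.8499

A$59.85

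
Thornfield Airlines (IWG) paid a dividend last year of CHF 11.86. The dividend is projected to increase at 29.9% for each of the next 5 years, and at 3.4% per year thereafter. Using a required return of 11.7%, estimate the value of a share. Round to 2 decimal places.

CHF 409.68

Two-stage DDM. Project D₁…D_5 at 0.299, terminal growth 0.034, discount at r = 0.117.
D_1 = 15.4061
D_2 = 20.0126
D_3 = 25.9963
D_4 = 33.7692
D_5 = 43.8662
Terminal value at t=5: TV = D_6/(r−g) = 45.3577/(0.117−0.034) = 546.4783
P₀ = 15.4061/(1+0.117)^1 + 20.0126/(1+0.117)^2 + 25.9963/(1+0.117)^3 + 33.7692/(1+0.117)^4 + 43.8662/(1+0.117)^5 + 546.4783/(1+0.117)^5 = 409.6777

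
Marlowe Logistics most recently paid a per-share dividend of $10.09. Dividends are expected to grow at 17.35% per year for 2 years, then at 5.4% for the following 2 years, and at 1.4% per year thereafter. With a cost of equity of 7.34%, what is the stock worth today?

$245.05

Three-stage DDM. Project D₁…D_4; terminal Gordon value at t=4 with g = 0.014; discount at r = 0.0734.
D_1 = 11.8406
D_2 = 13.8950
D_3 = 14.6453
D_4 = 15.4361
TV_4 = 15.6522/(0.0734−0.014) = 263.5057
P₀ = Σ Dₜ/(1+r)ᵗ + TV_4/(1+r)^4 = 245.0522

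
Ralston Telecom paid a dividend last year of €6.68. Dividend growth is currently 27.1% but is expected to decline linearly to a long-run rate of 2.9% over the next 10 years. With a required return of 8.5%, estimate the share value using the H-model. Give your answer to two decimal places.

H-model: P₀ = D₀[(1+g_L) + H(g_S−g_L)]/(r−g_L), with H = 10/2 = 5.
P₀ = 6.68 × [(1+0.029) + 5×(0.271−0.029)] / (0.085−0.029)
   = 6.68 × 2.2390 / 0.056 = 267.0807

€267.08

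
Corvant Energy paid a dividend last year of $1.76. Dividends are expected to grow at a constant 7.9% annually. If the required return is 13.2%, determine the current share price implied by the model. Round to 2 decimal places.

$35.83

Gordon growth model: P₀ = D₁/(r − g). D₁ = 1.76 × (1 + 0.079) = 1.8990.
P₀ = 1.8990 / (0.132 − 0.079) = 1.8990 / 0.053 = 35.8309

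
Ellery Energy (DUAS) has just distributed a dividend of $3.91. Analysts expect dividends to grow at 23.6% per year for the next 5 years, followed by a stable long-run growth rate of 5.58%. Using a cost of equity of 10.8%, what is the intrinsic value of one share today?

Two-stage DDM. Project D₁…D_5 at 0.236, terminal growth 0.0558, discount at r = 0.108.
D_1 = 4.8328
D_2 = 5.9733
D_3 = 7.3830
D_4 = 9.1254
D_5 = 11.2790
Terminal value at t=5: TV = D_6/(r−g) = 11.9083/(0.108−0.0558) = 228.1289
P₀ = 4.8328/(1+0.108)^1 + 5.9733/(1+0.108)^2 + 7.3830/(1+0.108)^3 + 9.1254/(1+0.108)^4 + 11.2790/(1+0.108)^5 + 228.1289/(1+0.108)^5 = 164.0734

$164.07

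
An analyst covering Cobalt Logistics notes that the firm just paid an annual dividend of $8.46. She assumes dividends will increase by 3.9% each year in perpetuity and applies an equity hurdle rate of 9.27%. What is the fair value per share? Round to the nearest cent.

$163.69

Gordon growth model: P₀ = D₁/(r − g). D₁ = 8.46 × (1 + 0.039) = 8.7899.
P₀ = 8.7899 / (0.0927 − 0.039) = 8.7899 / 0.0537 = 163.6860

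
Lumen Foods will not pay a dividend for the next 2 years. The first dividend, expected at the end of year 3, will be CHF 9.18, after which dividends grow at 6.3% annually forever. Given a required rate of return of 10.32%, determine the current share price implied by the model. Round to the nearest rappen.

CHF 187.63

Deferred-dividend DDM. At t=2 the remaining stream is a growing perpetuity with first payment D_3 = 9.18.
V_2 = D_3/(r−g) = 9.18/(0.1032−0.063) = 228.3582
P₀ = V_2/(1+r)^2 = 228.3582/(1+0.1032)^2 = 187.6325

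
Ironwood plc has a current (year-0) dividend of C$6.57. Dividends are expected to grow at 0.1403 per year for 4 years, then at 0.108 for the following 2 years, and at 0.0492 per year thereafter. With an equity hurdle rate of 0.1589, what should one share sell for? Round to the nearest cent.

C$90.60

Three-stage DDM. Project D₁…D_6; terminal Gordon value at t=6 with g = 0.0492; discount at r = 0.1589.
D_1 = 7.4918
D_2 = 8.5429
D_3 = 9.7414
D_4 = 11.1082
D_5 = 12.3078
D_6 = 13.6371
TV_6 = 14.3080/(0.1589−0.0492) = 130.4287
P₀ = Σ Dₜ/(1+r)ᵗ + TV_6/(1+r)^6 = 90.5983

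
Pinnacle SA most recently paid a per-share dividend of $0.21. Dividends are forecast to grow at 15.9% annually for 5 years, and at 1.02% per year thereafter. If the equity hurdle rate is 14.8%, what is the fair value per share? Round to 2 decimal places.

$2.70

Two-stage DDM. Project D₁…D_5 at 0.159, terminal growth 0.0102, discount at r = 0.148.
D_1 = 0.2434
D_2 = 0.2821
D_3 = 0.3269
D_4 = 0.3789
D_5 = 0.4392
Terminal value at t=5: TV = D_6/(r−g) = 0.4437/(0.148−0.0102) = 3.2195
P₀ = 0.2434/(1+0.148)^1 + 0.2821/(1+0.148)^2 + 0.3269/(1+0.148)^3 + 0.3789/(1+0.148)^4 + 0.4392/(1+0.148)^5 + 3.2195/(1+0.148)^5 = 2.6952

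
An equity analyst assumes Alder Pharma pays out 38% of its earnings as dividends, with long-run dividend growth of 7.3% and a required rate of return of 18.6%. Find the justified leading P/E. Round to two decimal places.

Justified leading P/E = b/(r−g) = 0.38/(0.186−0.073) = 3.3628

3.36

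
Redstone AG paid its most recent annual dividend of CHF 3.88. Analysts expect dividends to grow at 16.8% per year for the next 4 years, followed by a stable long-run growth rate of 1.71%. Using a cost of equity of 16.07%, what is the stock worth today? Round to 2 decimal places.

CHF 43.95

Two-stage DDM. Project D₁…D_4 at 0.168, terminal growth 0.0171, discount at r = 0.1607.
D_1 = 4.5318
D_2 = 5.2932
D_3 = 6.1824
D_4 = 7.2211
Terminal value at t=4: TV = D_5/(r−g) = 7.3446/(0.1607−0.0171) = 51.1461
P₀ = 4.5318/(1+0.1607)^1 + 5.2932/(1+0.1607)^2 + 6.1824/(1+0.1607)^3 + 7.2211/(1+0.1607)^4 + 51.1461/(1+0.1607)^4 = 43.9450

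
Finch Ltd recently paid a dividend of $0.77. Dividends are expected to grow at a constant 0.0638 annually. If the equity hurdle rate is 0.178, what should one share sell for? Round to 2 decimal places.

Gordon growth model: P₀ = D₁/(r − g). D₁ = 0.77 × (1 + 0.0638) = 0.8191.
P₀ = 0.8191 / (0.178 − 0.0638) = 0.8191 / 0.1142 = 7.1727

$7.17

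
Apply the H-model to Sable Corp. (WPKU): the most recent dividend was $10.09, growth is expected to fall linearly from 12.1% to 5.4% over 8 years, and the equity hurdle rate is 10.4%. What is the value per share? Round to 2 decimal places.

H-model: P₀ = D₀[(1+g_L) + H(g_S−g_L)]/(r−g_L), with H = 8/2 = 4.
P₀ = 10.09 × [(1+0.054) + 4×(0.121−0.054)] / (0.104−0.054)
   = 10.09 × 1.3220 / 0.05 = 266.7796

$266.78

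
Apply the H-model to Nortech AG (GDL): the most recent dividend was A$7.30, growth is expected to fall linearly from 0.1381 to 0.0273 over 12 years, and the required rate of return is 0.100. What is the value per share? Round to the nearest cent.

H-model: P₀ = D₀[(1+g_L) + H(g_S−g_L)]/(r−g_L), with H = 12/2 = 6.
P₀ = 7.30 × [(1+0.0273) + 6×(0.1381−0.0273)] / (0.1−0.0273)
   = 7.30 × 1.6921 / 0.0727 = 169.9083

A$169.91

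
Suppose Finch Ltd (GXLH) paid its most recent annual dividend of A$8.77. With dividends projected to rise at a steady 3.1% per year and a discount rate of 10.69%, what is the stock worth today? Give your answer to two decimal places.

Gordon growth model: P₀ = D₁/(r − g). D₁ = 8.77 × (1 + 0.031) = 9.0419.
P₀ = 9.0419 / (0.1069 − 0.031) = 9.0419 / 0.0759 = 119.1287

A$119.13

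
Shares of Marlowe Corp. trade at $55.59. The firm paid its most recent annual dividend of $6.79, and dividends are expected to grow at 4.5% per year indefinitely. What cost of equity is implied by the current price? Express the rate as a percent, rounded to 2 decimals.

Rearranging the constant-growth DDM: r = D₁/P₀ + g.
D₁ = 6.79 × (1 + 0.045) = 7.0955.
r = 7.0955 / 55.59 + 0.045 = 0.12764 + 0.045 = 0.17264

17.26%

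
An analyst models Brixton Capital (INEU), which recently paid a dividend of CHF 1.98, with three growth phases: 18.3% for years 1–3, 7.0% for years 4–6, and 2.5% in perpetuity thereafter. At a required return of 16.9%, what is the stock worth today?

CHF 22.46

Three-stage DDM. Project D₁…D_6; terminal Gordon value at t=6 with g = 0.025; discount at r = 0.169.
D_1 = 2.3423
D_2 = 2.7710
D_3 = 3.2781
D_4 = 3.5075
D_5 = 3.7531
D_6 = 4.0158
TV_6 = 4.1162/(0.169−0.025) = 28.5846
P₀ = Σ Dₜ/(1+r)ᵗ + TV_6/(1+r)^6 = 22.4550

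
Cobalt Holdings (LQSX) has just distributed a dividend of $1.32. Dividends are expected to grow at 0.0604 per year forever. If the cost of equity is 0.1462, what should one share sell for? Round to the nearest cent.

$16.31

Gordon growth model: P₀ = D₁/(r − g). D₁ = 1.32 × (1 + 0.0604) = 1.3997.
P₀ = 1.3997 / (0.1462 − 0.0604) = 1.3997 / 0.0858 = 16.3138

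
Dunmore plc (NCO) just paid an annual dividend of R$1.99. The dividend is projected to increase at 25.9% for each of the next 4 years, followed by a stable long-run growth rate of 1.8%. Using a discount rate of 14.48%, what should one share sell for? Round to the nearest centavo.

Two-stage DDM. Project D₁…D_4 at 0.259, terminal growth 0.018, discount at r = 0.1448.
D_1 = 2.5054
D_2 = 3.1543
D_3 = 3.9713
D_4 = 4.9998
Terminal value at t=4: TV = D_5/(r−g) = 5.0898/(0.1448−0.018) = 40.1407
P₀ = 2.5054/(1+0.1448)^1 + 3.1543/(1+0.1448)^2 + 3.9713/(1+0.1448)^3 + 4.9998/(1+0.1448)^4 + 40.1407/(1+0.1448)^4 = 33.5236

R$33.52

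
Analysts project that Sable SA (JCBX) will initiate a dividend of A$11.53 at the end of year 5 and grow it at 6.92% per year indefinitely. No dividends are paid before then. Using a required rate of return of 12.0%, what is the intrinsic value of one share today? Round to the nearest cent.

Deferred-dividend DDM. At t=4 the remaining stream is a growing perpetuity with first payment D_5 = 11.53.
V_4 = D_5/(r−g) = 11.53/(0.12−0.0692) = 226.9685
P₀ = V_4/(1+r)^4 = 226.9685/(1+0.12)^4 = 144.2426

A$144.24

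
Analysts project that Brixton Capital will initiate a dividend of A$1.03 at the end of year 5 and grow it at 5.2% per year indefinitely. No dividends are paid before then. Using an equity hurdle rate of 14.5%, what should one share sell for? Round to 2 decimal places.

Deferred-dividend DDM. At t=4 the remaining stream is a growing perpetuity with first payment D_5 = 1.03.
V_4 = D_5/(r−g) = 1.03/(0.145−0.052) = 11.0753
P₀ = V_4/(1+r)^4 = 11.0753/(1+0.145)^4 = 6.4437

A$6.44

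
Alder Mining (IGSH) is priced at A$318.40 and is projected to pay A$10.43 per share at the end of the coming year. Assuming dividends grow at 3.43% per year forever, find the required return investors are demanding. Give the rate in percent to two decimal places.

6.71%

Rearranging the constant-growth DDM: r = D₁/P₀ + g.
r = 10.4300 / 318.40 + 0.0343 = 0.03276 + 0.0343 = 0.06706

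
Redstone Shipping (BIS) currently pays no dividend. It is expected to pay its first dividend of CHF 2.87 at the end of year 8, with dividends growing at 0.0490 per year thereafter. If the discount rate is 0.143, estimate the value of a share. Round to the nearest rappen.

Deferred-dividend DDM. At t=7 the remaining stream is a growing perpetuity with first payment D_8 = 2.87.
V_7 = D_8/(r−g) = 2.87/(0.143−0.049) = 30.5319
P₀ = V_7/(1+r)^7 = 30.5319/(1+0.143)^7 = 11.9793

CHF 11.98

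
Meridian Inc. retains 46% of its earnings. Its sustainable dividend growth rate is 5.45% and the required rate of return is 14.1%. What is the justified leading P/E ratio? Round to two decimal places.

6.24

Payout ratio b = 1 − 0.46 = 0.54.
Justified leading P/E = b/(r−g) = 0.54/(0.141−0.0545) = 6.2428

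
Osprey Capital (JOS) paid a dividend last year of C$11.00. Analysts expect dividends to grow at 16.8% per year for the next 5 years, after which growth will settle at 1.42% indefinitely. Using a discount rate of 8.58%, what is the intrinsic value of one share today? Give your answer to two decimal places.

C$293.25

Two-stage DDM. Project D₁…D_5 at 0.168, terminal growth 0.0142, discount at r = 0.0858.
D_1 = 12.8480
D_2 = 15.0065
D_3 = 17.5275
D_4 = 20.4722
D_5 = 23.9115
Terminal value at t=5: TV = D_6/(r−g) = 24.2510/(0.0858−0.0142) = 338.7018
P₀ = 12.8480/(1+0.0858)^1 + 15.0065/(1+0.0858)^2 + 17.5275/(1+0.0858)^3 + 20.4722/(1+0.0858)^4 + 23.9115/(1+0.0858)^5 + 338.7018/(1+0.0858)^5 = 293.2494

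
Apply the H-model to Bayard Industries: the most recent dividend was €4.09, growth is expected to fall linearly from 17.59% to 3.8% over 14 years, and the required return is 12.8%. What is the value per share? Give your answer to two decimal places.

€91.04

H-model: P₀ = D₀[(1+g_L) + H(g_S−g_L)]/(r−g_L), with H = 14/2 = 7.
P₀ = 4.09 × [(1+0.038) + 7×(0.1759−0.038)] / (0.128−0.038)
   = 4.09 × 2.0033 / 0.09 = 91.0389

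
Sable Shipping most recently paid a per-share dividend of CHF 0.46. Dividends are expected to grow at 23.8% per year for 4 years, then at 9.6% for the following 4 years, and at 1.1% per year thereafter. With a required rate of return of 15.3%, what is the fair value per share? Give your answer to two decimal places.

Three-stage DDM. Project D₁…D_8; terminal Gordon value at t=8 with g = 0.011; discount at r = 0.153.
D_1 = 0.5695
D_2 = 0.7050
D_3 = 0.8728
D_4 = 1.0805
D_5 = 1.1843
D_6 = 1.2980
D_7 = 1.4226
D_8 = 1.5591
TV_8 = 1.5763/(0.153−0.011) = 11.1006
P₀ = Σ Dₜ/(1+r)ᵗ + TV_8/(1+r)^8 = 7.9169

CHF 7.92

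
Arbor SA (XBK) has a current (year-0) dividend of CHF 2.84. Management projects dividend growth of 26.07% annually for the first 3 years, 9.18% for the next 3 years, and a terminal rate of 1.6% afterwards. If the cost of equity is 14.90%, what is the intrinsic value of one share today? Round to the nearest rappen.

Three-stage DDM. Project D₁…D_6; terminal Gordon value at t=6 with g = 0.016; discount at r = 0.149.
D_1 = 3.5804
D_2 = 4.5138
D_3 = 5.6905
D_4 = 6.2129
D_5 = 6.7833
D_6 = 7.4060
TV_6 = 7.5245/(0.149−0.016) = 56.5750
P₀ = Σ Dₜ/(1+r)ᵗ + TV_6/(1+r)^6 = 45.0439

CHF 45.04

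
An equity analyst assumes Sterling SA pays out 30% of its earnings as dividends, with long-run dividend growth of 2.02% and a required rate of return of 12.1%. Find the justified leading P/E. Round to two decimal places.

Justified leading P/E = b/(r−g) = 0.30/(0.121−0.0202) = 2.9762

2.98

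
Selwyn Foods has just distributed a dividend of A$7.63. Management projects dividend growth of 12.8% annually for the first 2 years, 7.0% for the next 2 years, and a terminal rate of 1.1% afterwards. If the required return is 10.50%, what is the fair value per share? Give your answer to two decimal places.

Three-stage DDM. Project D₁…D_4; terminal Gordon value at t=4 with g = 0.011; discount at r = 0.105.
D_1 = 8.6066
D_2 = 9.7083
D_3 = 10.3879
D_4 = 11.1150
TV_4 = 11.2373/(0.105−0.011) = 119.5456
P₀ = Σ Dₜ/(1+r)ᵗ + TV_4/(1+r)^4 = 111.0775

A$111.08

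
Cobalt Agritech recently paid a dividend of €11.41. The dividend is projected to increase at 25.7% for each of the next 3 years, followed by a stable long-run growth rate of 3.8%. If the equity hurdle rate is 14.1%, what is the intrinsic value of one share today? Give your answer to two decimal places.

€195.42

Two-stage DDM. Project D₁…D_3 at 0.257, terminal growth 0.038, discount at r = 0.141.
D_1 = 14.3424
D_2 = 18.0284
D_3 = 22.6616
Terminal value at t=3: TV = D_4/(r−g) = 23.5228/(0.141−0.038) = 228.3766
P₀ = 14.3424/(1+0.141)^1 + 18.0284/(1+0.141)^2 + 22.6616/(1+0.141)^3 + 228.3766/(1+0.141)^3 = 195.4165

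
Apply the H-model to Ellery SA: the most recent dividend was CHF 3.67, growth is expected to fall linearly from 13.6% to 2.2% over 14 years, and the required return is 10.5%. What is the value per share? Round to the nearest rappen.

CHF 80.47

H-model: P₀ = D₀[(1+g_L) + H(g_S−g_L)]/(r−g_L), with H = 14/2 = 7.
P₀ = 3.67 × [(1+0.022) + 7×(0.136−0.022)] / (0.105−0.022)
   = 3.67 × 1.8200 / 0.083 = 80.4747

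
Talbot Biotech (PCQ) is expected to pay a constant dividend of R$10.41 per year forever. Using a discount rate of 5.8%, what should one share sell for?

R$179.48

Zero-growth DDM (perpetuity): P₀ = D/r = 10.41 / 0.058 = 179.4828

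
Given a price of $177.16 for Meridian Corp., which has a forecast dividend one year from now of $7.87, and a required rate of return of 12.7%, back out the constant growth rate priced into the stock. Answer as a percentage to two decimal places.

From P₀ = D₁/(r − g), the implied growth is g = r − D₁/P₀.
g = 0.127 − 7.87/177.16 = 0.127 − 0.04442 = 0.08258

8.26%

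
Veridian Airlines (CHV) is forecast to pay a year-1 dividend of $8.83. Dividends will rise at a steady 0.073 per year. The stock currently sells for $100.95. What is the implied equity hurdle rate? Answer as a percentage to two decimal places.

Rearranging the constant-growth DDM: r = D₁/P₀ + g.
r = 8.8300 / 100.95 + 0.073 = 0.08747 + 0.073 = 0.16047

16.05%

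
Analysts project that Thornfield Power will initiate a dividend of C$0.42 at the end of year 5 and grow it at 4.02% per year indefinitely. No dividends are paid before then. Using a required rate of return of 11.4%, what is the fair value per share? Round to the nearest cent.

C$3.70

Deferred-dividend DDM. At t=4 the remaining stream is a growing perpetuity with first payment D_5 = 0.42.
V_4 = D_5/(r−g) = 0.42/(0.114−0.0402) = 5.6911
P₀ = V_4/(1+r)^4 = 5.6911/(1+0.114)^4 = 3.6953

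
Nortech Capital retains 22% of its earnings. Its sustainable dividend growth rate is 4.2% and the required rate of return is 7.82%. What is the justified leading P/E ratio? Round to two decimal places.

21.55

Payout ratio b = 1 − 0.22 = 0.78.
Justified leading P/E = b/(r−g) = 0.78/(0.0782−0.042) = 21.5470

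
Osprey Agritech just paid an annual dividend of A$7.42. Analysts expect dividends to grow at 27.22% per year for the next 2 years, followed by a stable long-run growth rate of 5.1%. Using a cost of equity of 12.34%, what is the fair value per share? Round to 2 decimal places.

A$156.06

Two-stage DDM. Project D₁…D_2 at 0.2722, terminal growth 0.051, discount at r = 0.1234.
D_1 = 9.4397
D_2 = 12.0092
Terminal value at t=2: TV = D_3/(r−g) = 12.6217/(0.1234−0.051) = 174.3327
P₀ = 9.4397/(1+0.1234)^1 + 12.0092/(1+0.1234)^2 + 174.3327/(1+0.1234)^2 = 156.0556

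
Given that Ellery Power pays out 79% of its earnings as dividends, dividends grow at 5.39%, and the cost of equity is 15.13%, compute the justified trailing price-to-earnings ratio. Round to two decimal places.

Justified trailing P/E = b(1+g)/(r−g) = 0.79×(1+0.0539)/(0.1513−0.0539) = 8.5481

8.55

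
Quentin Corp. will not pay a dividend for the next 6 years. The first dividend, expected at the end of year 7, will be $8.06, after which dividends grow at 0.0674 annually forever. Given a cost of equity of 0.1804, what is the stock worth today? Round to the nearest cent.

$26.37

Deferred-dividend DDM. At t=6 the remaining stream is a growing perpetuity with first payment D_7 = 8.06.
V_6 = D_7/(r−g) = 8.06/(0.1804−0.0674) = 71.3274
P₀ = V_6/(1+r)^6 = 71.3274/(1+0.1804)^6 = 26.3683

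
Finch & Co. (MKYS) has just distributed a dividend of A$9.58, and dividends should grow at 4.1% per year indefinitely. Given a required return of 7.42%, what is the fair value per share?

A$300.38

Gordon growth model: P₀ = D₁/(r − g). D₁ = 9.58 × (1 + 0.041) = 9.9728.
P₀ = 9.9728 / (0.0742 − 0.041) = 9.9728 / 0.0332 = 300.3849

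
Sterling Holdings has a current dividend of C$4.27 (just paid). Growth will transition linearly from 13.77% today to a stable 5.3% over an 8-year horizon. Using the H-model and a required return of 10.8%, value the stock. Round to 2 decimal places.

H-model: P₀ = D₀[(1+g_L) + H(g_S−g_L)]/(r−g_L), with H = 8/2 = 4.
P₀ = 4.27 × [(1+0.053) + 4×(0.1377−0.053)] / (0.108−0.053)
   = 4.27 × 1.3918 / 0.055 = 108.0543

C$108.05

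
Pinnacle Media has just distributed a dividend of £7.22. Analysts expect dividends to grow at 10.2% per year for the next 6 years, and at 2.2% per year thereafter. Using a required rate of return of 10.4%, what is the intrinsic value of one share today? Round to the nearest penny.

£132.06

Two-stage DDM. Project D₁…D_6 at 0.102, terminal growth 0.022, discount at r = 0.104.
D_1 = 7.9564
D_2 = 8.7680
D_3 = 9.6623
D_4 = 10.6479
D_5 = 11.7340
D_6 = 12.9308
Terminal value at t=6: TV = D_7/(r−g) = 13.2153/(0.104−0.022) = 161.1624
P₀ = 7.9564/(1+0.104)^1 + 8.7680/(1+0.104)^2 + 9.6623/(1+0.104)^3 + 10.6479/(1+0.104)^4 + 11.7340/(1+0.104)^5 + 12.9308/(1+0.104)^6 + 161.1624/(1+0.104)^6 = 132.0583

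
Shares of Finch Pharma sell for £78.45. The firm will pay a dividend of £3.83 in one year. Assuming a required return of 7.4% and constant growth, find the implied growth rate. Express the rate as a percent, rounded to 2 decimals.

From P₀ = D₁/(r − g), the implied growth is g = r − D₁/P₀.
g = 0.074 − 3.83/78.45 = 0.074 − 0.04882 = 0.02518

2.52%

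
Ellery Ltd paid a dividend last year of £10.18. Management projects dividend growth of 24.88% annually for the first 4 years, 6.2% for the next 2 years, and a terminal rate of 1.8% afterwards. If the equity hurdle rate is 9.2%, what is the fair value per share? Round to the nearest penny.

£317.53

Three-stage DDM. Project D₁…D_6; terminal Gordon value at t=6 with g = 0.018; discount at r = 0.092.
D_1 = 12.7128
D_2 = 15.8757
D_3 = 19.8256
D_4 = 24.7582
D_5 = 26.2932
D_6 = 27.9234
TV_6 = 28.4260/(0.092−0.018) = 384.1355
P₀ = Σ Dₜ/(1+r)ᵗ + TV_6/(1+r)^6 = 317.5339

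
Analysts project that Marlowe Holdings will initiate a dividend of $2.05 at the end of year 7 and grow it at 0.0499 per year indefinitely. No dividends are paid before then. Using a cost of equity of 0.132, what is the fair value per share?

Deferred-dividend DDM. At t=6 the remaining stream is a growing perpetuity with first payment D_7 = 2.05.
V_6 = D_7/(r−g) = 2.05/(0.132−0.0499) = 24.9695
P₀ = V_6/(1+r)^6 = 24.9695/(1+0.132)^6 = 11.8668

$11.87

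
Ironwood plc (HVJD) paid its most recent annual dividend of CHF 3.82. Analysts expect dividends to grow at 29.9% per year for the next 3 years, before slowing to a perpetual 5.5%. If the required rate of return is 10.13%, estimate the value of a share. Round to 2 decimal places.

CHF 158.93

Two-stage DDM. Project D₁…D_3 at 0.299, terminal growth 0.055, discount at r = 0.1013.
D_1 = 4.9622
D_2 = 6.4459
D_3 = 8.3732
Terminal value at t=3: TV = D_4/(r−g) = 8.8337/(0.1013−0.055) = 190.7929
P₀ = 4.9622/(1+0.1013)^1 + 6.4459/(1+0.1013)^2 + 8.3732/(1+0.1013)^3 + 190.7929/(1+0.1013)^3 = 158.9275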